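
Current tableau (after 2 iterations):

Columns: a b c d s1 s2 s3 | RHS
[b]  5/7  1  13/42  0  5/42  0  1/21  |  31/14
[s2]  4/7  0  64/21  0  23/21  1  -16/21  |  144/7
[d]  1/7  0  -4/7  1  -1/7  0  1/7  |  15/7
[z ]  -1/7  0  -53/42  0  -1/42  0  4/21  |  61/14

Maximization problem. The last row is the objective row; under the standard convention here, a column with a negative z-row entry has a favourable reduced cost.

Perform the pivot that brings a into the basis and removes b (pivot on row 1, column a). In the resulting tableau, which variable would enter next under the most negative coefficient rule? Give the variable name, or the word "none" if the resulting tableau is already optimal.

c

Pivot element 5/7. New z-row = old z-row − (-1/7)·(row 1/(5/7)).
Updated z-row coefficients: a: 0, b: 1/5, c: -6/5, d: 0, s1: 0, s2: 0, s3: 1/5.
The most negative is -6/5 in column c, so c would enter next.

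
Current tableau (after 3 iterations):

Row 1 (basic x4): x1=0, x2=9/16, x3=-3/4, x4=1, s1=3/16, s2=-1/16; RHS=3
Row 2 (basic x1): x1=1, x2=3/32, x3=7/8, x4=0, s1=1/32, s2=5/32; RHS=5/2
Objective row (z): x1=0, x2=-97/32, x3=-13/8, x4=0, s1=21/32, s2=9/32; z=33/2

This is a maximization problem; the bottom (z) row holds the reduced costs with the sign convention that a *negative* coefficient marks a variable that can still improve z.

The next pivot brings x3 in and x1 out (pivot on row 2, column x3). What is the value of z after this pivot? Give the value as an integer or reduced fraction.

148/7

Minimum ratio for x3: (5/2)/(7/8) = 20/7.
z changes by −(z-row coeff of x3)·ratio = −(-13/8)·(20/7) = 65/14.
New z = 33/2 + (65/14) = 148/7.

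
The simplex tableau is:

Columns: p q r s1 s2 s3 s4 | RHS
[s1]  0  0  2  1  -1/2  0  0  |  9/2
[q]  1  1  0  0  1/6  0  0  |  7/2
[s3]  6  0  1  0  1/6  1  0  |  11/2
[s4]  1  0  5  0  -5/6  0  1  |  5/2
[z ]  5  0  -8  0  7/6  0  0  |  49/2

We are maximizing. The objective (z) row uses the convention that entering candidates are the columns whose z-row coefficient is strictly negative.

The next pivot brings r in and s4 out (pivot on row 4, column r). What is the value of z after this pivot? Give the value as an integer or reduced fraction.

57/2

Minimum ratio for r: (5/2)/5 = 1/2.
z changes by −(z-row coeff of r)·ratio = −(-8)·(1/2) = 4.
New z = 49/2 + 4 = 57/2.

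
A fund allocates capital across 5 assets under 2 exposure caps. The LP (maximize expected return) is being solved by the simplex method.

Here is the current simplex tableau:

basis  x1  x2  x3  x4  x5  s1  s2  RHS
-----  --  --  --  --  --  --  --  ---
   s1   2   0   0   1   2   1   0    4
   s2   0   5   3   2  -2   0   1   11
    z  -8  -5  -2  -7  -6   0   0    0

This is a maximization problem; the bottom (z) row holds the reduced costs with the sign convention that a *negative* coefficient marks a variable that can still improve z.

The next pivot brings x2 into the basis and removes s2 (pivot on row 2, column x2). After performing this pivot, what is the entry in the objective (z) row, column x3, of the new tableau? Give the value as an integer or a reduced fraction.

1

Pivot element is row 2, column x2: 5.
Normalize row 2: new (row 2, x3) = 3/5 = 3/5.
z-row ← z-row − (-5)·(new row 2): -2 − (-5)·(3/5) = 1.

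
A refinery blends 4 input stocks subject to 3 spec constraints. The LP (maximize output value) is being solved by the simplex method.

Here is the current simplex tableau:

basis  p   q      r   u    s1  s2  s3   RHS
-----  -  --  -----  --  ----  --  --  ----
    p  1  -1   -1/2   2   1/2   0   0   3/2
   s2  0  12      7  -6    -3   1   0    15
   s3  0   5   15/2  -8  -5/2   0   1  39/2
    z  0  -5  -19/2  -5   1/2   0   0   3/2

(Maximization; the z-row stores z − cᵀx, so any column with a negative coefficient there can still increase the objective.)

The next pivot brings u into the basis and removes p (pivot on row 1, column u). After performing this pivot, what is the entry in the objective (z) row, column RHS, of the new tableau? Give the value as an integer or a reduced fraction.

21/4

Pivot element is row 1, column u: 2.
Normalize row 1: new (row 1, RHS) = (3/2)/2 = 3/4.
z-row ← z-row − (-5)·(new row 1): 3/2 − (-5)·(3/4) = 21/4.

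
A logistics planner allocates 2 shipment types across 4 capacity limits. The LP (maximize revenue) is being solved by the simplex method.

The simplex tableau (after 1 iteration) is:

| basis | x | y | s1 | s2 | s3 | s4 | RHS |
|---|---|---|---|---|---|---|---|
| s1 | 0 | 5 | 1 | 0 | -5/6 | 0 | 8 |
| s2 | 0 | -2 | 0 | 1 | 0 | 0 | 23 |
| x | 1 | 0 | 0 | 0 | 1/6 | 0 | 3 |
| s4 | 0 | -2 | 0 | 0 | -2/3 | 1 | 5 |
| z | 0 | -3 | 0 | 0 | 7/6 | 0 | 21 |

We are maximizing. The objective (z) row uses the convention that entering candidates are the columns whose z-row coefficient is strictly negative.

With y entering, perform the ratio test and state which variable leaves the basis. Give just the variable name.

Ratios: row 1 (s1): 8/5 = 8/5; row 2 (s2): entry -2 ≤ 0, skip; row 3 (x): entry 0 ≤ 0, skip; row 4 (s4): entry -2 ≤ 0, skip.
Minimum ratio 8/5 is in the s1 row, so s1 leaves.

s1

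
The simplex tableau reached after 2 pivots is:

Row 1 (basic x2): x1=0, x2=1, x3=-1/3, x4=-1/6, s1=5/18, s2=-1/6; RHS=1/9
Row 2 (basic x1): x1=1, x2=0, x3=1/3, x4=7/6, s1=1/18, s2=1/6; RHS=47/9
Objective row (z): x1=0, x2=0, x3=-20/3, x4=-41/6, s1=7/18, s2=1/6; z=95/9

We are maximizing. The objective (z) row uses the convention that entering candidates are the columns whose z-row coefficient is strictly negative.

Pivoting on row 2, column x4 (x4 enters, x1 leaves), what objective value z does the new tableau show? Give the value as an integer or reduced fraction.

Minimum ratio for x4: (47/9)/(7/6) = 94/21.
z changes by −(z-row coeff of x4)·ratio = −(-41/6)·(94/21) = 1927/63.
New z = 95/9 + (1927/63) = 288/7.

288/7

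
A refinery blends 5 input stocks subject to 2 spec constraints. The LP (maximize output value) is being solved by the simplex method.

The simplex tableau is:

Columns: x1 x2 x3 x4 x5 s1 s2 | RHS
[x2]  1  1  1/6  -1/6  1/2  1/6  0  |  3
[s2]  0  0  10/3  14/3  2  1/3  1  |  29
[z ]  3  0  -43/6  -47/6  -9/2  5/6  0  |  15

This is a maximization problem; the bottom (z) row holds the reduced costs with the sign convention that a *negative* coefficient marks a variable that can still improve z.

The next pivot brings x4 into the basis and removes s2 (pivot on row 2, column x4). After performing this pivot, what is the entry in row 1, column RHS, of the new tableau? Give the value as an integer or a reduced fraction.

Pivot element is row 2, column x4: 14/3.
Normalize row 2: new (row 2, RHS) = 29/(14/3) = 87/14.
row 1 ← row 1 − (-1/6)·(new row 2): 3 − (-1/6)·(87/14) = 113/28.

113/28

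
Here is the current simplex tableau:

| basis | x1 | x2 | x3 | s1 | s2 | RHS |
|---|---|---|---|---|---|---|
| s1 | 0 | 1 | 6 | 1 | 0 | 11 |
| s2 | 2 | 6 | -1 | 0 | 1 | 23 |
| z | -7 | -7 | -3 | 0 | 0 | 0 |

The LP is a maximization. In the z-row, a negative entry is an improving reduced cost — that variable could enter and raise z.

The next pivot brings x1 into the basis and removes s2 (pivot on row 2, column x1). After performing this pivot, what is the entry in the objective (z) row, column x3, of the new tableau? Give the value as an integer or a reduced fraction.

-13/2

Pivot element is row 2, column x1: 2.
Normalize row 2: new (row 2, x3) = (-1)/2 = -1/2.
z-row ← z-row − (-7)·(new row 2): -3 − (-7)·(-1/2) = -13/2.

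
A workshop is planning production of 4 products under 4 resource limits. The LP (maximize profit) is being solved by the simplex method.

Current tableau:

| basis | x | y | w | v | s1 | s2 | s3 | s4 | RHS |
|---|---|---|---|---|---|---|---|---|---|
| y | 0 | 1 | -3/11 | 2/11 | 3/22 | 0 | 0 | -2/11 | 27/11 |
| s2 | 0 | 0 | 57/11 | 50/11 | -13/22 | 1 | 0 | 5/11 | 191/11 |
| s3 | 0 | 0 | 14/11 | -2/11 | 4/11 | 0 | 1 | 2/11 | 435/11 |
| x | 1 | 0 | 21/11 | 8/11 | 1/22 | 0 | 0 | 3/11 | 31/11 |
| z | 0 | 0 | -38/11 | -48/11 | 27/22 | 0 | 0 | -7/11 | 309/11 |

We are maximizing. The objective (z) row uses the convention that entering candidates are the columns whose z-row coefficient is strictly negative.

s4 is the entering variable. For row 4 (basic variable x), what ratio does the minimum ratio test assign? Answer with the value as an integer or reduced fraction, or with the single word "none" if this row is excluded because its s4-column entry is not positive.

31/3

Ratio = RHS / (s4 entry) = (31/11) / (3/11) = 31/3.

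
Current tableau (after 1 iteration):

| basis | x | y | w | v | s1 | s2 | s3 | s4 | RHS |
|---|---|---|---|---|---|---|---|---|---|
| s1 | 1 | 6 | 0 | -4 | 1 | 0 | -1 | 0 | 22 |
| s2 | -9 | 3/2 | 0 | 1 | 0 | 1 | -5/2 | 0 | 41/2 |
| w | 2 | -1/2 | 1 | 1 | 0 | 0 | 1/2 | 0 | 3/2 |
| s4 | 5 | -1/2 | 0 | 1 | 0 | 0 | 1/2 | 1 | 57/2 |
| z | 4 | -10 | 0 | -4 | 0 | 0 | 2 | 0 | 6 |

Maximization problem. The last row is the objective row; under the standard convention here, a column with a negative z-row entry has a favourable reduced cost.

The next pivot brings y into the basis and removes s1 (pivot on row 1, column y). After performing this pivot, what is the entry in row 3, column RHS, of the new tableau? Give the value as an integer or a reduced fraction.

10/3

Pivot element is row 1, column y: 6.
Normalize row 1: new (row 1, RHS) = 22/6 = 11/3.
row 3 ← row 3 − (-1/2)·(new row 1): 3/2 − (-1/2)·(11/3) = 10/3.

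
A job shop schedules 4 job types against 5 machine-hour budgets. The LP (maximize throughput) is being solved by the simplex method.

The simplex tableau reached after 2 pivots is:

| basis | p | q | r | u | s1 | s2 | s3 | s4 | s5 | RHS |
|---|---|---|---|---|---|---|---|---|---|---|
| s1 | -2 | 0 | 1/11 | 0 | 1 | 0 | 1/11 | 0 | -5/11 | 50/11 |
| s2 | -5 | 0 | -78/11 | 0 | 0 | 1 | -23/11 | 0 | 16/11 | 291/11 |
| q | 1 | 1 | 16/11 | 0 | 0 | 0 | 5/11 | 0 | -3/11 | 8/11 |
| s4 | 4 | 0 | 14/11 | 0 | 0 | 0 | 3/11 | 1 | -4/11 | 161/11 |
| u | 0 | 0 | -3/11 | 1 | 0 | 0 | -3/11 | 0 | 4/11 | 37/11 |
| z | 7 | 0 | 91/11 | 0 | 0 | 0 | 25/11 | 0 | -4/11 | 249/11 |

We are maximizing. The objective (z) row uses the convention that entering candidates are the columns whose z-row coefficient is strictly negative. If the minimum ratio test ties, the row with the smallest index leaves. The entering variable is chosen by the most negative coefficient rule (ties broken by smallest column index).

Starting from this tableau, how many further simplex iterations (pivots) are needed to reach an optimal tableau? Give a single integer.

pivot: s5 in, u out → z = 26
No improving column remains; optimal.

1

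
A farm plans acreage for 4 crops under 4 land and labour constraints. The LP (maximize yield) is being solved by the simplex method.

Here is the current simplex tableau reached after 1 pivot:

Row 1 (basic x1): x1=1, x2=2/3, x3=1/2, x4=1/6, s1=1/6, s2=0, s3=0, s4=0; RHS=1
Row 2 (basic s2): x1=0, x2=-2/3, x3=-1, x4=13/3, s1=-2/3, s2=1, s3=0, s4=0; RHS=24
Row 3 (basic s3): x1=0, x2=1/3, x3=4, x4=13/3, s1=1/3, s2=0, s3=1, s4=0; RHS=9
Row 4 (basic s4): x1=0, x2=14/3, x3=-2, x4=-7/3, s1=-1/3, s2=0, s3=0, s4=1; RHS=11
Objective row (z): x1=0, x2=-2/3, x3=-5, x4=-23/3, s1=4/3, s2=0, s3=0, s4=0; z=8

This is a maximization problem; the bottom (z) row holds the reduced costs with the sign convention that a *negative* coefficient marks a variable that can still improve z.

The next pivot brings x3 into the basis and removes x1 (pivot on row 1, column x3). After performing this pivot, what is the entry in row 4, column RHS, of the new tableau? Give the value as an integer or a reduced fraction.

Pivot element is row 1, column x3: 1/2.
Normalize row 1: new (row 1, RHS) = 1/(1/2) = 2.
row 4 ← row 4 − (-2)·(new row 1): 11 − (-2)·2 = 15.

15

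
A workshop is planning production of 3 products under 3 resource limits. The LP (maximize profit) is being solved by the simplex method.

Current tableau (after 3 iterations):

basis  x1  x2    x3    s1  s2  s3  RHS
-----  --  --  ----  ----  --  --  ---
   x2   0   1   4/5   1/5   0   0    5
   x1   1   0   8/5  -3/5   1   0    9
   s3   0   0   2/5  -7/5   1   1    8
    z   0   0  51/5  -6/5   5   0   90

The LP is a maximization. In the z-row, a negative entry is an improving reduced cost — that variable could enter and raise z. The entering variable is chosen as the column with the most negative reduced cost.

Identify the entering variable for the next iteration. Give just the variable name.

s1

Objective-row coefficients: x1: 0, x2: 0, x3: 51/5, s1: -6/5, s2: 5, s3: 0.
The most negative is -6/5 in column s1, so s1 enters.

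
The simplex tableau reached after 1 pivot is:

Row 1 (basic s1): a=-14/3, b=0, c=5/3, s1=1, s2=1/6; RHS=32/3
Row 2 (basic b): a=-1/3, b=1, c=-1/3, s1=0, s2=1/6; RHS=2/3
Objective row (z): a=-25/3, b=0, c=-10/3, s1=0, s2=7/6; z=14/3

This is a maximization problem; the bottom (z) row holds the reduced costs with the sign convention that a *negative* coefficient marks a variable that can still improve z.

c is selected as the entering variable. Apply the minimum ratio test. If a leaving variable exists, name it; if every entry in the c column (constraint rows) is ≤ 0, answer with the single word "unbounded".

Ratios: row 1 (s1): (32/3)/(5/3) = 32/5; row 2 (b): entry -1/3 ≤ 0, skip.
Minimum ratio is in the s1 row, so s1 leaves.

s1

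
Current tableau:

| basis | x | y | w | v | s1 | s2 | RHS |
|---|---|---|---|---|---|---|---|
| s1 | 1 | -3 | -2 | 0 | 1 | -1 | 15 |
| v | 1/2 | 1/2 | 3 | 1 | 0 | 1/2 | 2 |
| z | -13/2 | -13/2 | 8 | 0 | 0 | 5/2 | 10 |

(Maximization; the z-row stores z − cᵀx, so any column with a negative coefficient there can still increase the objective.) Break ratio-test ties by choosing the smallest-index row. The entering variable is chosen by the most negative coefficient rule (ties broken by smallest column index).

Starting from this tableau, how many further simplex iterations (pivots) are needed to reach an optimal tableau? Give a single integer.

pivot: x in, v out → z = 36
No improving column remains; optimal.

1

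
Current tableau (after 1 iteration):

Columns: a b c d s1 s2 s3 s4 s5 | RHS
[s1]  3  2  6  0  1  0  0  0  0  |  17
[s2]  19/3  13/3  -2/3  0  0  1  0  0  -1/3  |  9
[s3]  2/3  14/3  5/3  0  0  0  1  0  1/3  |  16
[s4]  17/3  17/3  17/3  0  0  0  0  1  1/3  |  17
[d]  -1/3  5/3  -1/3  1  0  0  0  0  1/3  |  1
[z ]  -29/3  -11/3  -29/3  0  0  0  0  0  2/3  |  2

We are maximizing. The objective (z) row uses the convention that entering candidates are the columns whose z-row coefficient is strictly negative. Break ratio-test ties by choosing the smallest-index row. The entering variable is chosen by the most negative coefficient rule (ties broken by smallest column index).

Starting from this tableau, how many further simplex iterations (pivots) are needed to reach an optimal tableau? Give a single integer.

2

pivot: a in, s2 out → z = 299/19
pivot: c in, s4 out → z = 31
No improving column remains; optimal.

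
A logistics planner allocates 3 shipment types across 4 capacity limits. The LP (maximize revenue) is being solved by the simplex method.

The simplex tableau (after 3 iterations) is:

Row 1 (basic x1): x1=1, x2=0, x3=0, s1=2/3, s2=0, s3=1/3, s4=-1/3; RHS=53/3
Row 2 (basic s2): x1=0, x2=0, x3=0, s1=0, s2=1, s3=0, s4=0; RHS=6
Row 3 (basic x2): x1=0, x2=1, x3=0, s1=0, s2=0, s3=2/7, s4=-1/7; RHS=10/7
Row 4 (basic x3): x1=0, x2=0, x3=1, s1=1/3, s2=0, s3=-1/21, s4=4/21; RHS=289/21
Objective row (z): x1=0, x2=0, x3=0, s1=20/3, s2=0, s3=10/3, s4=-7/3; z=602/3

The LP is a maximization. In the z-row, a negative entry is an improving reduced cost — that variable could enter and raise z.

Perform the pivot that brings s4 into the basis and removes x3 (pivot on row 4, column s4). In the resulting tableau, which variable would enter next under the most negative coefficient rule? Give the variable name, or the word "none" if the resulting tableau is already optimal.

Pivot element 4/21. New z-row = old z-row − (-7/3)·(row 4/(4/21)).
Updated z-row coefficients: x1: 0, x2: 0, x3: 49/4, s1: 43/4, s2: 0, s3: 11/4, s4: 0.
No coefficient is strictly negative; the tableau after this pivot is optimal.

none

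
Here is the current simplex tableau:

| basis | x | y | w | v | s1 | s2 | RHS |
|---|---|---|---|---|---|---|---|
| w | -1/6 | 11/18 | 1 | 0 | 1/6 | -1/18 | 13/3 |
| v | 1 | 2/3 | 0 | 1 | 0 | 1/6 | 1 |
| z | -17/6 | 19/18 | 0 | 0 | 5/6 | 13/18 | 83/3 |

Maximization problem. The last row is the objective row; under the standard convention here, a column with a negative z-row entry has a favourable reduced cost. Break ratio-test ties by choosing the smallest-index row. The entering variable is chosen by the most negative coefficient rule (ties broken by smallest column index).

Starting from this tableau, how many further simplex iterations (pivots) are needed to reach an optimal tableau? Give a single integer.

1

pivot: x in, v out → z = 61/2
No improving column remains; optimal.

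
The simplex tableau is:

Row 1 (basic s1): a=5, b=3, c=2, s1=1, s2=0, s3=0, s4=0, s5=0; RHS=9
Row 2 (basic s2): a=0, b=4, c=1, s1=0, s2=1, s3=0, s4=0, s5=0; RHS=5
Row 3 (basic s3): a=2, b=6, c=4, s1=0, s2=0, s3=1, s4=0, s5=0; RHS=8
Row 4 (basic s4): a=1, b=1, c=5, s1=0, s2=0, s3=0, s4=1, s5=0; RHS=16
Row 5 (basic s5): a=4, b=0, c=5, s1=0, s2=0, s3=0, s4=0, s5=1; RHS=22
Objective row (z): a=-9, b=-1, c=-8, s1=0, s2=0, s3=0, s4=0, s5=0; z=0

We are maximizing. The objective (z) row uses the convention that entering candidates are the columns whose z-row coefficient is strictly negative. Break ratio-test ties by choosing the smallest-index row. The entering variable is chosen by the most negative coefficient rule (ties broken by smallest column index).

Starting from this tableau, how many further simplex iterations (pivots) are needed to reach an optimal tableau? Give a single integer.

pivot: a in, s1 out → z = 81/5
pivot: c in, s3 out → z = 89/4
No improving column remains; optimal.

2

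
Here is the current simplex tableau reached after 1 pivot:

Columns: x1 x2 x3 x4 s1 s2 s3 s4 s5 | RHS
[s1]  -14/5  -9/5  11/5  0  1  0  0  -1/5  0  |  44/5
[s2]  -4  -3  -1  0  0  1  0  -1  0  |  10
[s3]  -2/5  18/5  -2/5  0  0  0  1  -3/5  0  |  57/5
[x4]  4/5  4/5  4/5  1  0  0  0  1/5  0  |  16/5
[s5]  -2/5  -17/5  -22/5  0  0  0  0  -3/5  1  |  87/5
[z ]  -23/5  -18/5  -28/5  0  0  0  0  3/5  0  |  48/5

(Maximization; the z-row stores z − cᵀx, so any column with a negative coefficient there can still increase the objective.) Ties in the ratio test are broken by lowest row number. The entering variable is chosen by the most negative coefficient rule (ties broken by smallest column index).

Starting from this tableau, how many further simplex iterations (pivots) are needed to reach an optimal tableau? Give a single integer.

pivot: x3 in, s1 out → z = 32
pivot: x1 in, x4 out → z = 32
No improving column remains; optimal.

2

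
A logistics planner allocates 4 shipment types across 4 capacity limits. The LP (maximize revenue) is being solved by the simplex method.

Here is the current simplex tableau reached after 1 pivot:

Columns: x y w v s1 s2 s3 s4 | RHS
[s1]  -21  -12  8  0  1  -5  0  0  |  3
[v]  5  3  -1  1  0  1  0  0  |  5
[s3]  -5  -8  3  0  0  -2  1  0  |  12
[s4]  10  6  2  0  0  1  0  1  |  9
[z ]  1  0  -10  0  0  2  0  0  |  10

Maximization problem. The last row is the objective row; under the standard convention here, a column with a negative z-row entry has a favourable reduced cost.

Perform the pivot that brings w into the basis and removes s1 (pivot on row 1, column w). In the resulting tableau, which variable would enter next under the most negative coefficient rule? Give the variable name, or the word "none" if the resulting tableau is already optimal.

x

Pivot element 8. New z-row = old z-row − (-10)·(row 1/8).
Updated z-row coefficients: x: -101/4, y: -15, w: 0, v: 0, s1: 5/4, s2: -17/4, s3: 0, s4: 0.
The most negative is -101/4 in column x, so x would enter next.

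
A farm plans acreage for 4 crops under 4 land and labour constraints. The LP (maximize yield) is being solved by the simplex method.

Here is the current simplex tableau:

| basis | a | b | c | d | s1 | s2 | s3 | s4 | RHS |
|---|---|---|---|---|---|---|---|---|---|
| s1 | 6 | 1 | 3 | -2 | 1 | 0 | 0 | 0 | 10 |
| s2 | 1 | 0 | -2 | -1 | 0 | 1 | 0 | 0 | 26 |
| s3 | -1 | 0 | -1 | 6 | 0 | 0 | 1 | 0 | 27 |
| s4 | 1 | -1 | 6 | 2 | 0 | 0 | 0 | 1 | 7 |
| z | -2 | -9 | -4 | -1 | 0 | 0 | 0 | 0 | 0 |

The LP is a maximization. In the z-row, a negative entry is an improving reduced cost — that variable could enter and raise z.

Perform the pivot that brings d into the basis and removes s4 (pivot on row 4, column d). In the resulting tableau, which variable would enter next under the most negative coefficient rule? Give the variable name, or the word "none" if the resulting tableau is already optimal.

b

Pivot element 2. New z-row = old z-row − (-1)·(row 4/2).
Updated z-row coefficients: a: -3/2, b: -19/2, c: -1, d: 0, s1: 0, s2: 0, s3: 0, s4: 1/2.
The most negative is -19/2 in column b, so b would enter next.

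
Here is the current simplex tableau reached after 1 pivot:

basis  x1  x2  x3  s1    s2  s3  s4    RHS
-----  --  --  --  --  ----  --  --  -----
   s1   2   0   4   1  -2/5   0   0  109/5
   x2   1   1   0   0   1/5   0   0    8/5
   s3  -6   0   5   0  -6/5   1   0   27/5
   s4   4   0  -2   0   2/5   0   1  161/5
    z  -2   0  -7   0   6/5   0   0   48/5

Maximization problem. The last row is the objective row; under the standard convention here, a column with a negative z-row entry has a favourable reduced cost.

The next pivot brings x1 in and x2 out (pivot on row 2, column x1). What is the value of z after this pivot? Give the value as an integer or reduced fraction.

Minimum ratio for x1: (8/5)/1 = 8/5.
z changes by −(z-row coeff of x1)·ratio = −(-2)·(8/5) = 16/5.
New z = 48/5 + (16/5) = 64/5.

64/5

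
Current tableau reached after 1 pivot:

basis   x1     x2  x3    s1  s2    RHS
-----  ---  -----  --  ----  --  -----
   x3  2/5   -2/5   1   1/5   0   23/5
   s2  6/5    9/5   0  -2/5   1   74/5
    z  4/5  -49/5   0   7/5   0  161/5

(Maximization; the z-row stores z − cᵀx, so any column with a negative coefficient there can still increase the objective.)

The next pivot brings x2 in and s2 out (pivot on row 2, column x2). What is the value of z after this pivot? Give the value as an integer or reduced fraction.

Minimum ratio for x2: (74/5)/(9/5) = 74/9.
z changes by −(z-row coeff of x2)·ratio = −(-49/5)·(74/9) = 3626/45.
New z = 161/5 + (3626/45) = 1015/9.

1015/9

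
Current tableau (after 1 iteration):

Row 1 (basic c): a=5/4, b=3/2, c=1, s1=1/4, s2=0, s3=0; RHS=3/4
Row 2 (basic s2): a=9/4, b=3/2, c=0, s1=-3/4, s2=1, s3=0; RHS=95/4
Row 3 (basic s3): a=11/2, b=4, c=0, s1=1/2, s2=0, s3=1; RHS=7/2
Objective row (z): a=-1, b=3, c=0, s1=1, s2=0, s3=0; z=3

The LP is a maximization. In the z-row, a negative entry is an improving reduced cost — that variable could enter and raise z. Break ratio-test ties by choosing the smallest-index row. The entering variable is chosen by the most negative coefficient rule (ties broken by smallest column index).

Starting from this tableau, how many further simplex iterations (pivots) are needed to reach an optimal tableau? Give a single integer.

1

pivot: a in, c out → z = 18/5
No improving column remains; optimal.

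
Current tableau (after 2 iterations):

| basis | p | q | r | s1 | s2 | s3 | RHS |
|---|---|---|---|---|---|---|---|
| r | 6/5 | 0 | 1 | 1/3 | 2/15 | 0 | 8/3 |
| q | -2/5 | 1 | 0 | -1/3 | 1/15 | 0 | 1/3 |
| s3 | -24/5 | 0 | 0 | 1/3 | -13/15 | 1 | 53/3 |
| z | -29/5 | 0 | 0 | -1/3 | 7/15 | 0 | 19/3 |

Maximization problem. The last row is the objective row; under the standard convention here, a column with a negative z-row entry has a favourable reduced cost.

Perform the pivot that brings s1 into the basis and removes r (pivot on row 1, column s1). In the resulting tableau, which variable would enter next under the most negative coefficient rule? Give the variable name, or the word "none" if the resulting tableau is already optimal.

Pivot element 1/3. New z-row = old z-row − (-1/3)·(row 1/(1/3)).
Updated z-row coefficients: p: -23/5, q: 0, r: 1, s1: 0, s2: 3/5, s3: 0.
The most negative is -23/5 in column p, so p would enter next.

p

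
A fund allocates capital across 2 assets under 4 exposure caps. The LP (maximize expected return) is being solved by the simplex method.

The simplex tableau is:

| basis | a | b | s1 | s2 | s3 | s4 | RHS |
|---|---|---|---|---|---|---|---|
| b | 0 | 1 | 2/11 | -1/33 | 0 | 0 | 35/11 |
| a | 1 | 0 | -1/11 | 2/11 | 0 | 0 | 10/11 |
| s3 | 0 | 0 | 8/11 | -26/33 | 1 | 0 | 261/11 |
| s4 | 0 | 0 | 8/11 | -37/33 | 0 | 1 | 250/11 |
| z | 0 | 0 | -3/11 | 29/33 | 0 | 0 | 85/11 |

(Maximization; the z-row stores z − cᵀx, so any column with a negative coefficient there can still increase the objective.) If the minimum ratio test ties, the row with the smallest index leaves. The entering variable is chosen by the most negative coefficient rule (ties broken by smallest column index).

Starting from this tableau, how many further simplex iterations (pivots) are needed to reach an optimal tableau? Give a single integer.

1

pivot: s1 in, b out → z = 25/2
No improving column remains; optimal.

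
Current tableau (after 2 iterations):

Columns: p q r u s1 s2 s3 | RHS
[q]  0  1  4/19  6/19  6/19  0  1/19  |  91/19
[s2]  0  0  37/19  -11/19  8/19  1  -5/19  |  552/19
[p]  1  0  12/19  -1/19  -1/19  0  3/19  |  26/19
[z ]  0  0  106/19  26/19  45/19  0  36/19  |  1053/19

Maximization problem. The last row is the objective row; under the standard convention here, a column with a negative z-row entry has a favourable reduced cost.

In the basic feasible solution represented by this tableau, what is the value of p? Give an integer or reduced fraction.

p is basic (row 3); its value is the RHS of that row: 26/19.

26/19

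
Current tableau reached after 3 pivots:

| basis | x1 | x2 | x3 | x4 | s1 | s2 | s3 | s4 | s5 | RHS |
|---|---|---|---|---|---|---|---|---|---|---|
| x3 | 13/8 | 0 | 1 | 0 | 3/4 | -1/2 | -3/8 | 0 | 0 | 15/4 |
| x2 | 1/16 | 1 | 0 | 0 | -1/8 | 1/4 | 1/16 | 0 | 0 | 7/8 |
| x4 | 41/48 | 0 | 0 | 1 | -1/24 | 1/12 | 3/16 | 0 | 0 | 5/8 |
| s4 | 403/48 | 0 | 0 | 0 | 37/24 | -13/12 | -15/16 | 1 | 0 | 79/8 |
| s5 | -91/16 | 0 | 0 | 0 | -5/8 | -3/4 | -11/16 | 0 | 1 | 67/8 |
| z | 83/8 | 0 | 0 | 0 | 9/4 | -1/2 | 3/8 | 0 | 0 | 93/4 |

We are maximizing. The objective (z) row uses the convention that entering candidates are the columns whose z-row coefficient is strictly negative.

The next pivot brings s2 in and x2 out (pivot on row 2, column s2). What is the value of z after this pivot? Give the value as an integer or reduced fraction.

Minimum ratio for s2: (7/8)/(1/4) = 7/2.
z changes by −(z-row coeff of s2)·ratio = −(-1/2)·(7/2) = 7/4.
New z = 93/4 + (7/4) = 25.

25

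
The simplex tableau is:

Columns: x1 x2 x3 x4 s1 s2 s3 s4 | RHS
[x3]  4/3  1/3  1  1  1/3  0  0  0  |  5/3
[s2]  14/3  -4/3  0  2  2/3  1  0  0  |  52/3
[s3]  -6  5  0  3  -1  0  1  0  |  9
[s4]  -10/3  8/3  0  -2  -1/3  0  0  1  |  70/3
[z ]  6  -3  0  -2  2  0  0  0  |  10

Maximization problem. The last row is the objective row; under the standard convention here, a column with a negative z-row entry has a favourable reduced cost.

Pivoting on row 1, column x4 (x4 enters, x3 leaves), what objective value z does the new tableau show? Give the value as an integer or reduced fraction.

40/3

Minimum ratio for x4: (5/3)/1 = 5/3.
z changes by −(z-row coeff of x4)·ratio = −(-2)·(5/3) = 10/3.
New z = 10 + (10/3) = 40/3.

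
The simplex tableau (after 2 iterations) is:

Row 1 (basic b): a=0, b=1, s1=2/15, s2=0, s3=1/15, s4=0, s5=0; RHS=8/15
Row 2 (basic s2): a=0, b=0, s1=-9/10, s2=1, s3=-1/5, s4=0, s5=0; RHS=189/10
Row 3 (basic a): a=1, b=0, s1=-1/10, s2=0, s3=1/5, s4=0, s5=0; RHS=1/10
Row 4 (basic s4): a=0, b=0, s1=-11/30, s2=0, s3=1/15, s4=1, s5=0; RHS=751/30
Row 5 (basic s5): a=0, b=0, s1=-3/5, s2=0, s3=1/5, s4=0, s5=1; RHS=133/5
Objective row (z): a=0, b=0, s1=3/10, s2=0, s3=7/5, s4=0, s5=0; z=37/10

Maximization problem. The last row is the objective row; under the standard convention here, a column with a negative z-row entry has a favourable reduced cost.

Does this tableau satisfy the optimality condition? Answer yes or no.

No objective-row coefficient is strictly negative, so no entering variable exists; the tableau is optimal.

yes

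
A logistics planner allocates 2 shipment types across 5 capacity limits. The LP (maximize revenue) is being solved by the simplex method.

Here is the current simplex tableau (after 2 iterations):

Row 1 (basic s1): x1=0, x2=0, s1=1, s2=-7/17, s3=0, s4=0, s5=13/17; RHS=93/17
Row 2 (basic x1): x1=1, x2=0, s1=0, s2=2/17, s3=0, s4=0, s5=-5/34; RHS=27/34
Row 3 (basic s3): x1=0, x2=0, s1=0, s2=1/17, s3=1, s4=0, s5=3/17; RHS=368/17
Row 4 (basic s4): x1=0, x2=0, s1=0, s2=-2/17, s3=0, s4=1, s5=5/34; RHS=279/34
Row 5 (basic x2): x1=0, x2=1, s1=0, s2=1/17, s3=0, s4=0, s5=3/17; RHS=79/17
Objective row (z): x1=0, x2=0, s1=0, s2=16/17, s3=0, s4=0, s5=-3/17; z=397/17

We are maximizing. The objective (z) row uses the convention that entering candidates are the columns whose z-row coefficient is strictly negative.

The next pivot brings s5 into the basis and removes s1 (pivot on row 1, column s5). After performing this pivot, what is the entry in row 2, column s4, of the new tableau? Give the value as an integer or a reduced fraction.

0

Pivot element is row 1, column s5: 13/17.
Normalize row 1: new (row 1, s4) = 0/(13/17) = 0.
row 2 ← row 2 − (-5/34)·(new row 1): 0 − (-5/34)·0 = 0.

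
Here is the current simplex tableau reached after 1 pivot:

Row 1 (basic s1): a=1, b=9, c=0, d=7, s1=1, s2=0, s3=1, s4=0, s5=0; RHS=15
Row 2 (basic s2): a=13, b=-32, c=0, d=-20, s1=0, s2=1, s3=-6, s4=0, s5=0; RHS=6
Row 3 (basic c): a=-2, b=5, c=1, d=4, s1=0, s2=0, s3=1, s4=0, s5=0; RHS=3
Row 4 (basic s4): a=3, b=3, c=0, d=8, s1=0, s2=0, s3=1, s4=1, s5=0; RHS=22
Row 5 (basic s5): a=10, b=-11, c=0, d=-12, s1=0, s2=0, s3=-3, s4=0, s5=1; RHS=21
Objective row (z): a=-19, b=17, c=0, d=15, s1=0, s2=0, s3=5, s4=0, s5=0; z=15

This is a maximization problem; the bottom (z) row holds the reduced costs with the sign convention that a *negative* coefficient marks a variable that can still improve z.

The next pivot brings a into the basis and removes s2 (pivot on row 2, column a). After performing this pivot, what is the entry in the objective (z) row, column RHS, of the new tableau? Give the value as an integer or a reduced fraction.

Pivot element is row 2, column a: 13.
Normalize row 2: new (row 2, RHS) = 6/13 = 6/13.
z-row ← z-row − (-19)·(new row 2): 15 − (-19)·(6/13) = 309/13.

309/13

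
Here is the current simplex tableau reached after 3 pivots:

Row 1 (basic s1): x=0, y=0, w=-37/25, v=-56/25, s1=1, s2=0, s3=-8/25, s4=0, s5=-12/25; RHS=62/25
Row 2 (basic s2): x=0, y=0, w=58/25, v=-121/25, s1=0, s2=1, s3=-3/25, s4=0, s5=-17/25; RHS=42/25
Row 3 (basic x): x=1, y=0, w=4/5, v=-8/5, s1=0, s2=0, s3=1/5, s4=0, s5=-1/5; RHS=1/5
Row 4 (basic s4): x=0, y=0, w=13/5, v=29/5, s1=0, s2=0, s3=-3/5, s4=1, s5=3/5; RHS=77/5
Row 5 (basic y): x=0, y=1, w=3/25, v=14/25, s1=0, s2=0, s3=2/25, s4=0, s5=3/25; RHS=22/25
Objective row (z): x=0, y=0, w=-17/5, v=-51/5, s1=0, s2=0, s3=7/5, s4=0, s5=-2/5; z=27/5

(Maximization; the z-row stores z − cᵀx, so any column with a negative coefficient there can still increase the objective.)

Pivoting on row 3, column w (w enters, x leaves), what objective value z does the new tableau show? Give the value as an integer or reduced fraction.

Minimum ratio for w: (1/5)/(4/5) = 1/4.
z changes by −(z-row coeff of w)·ratio = −(-17/5)·(1/4) = 17/20.
New z = 27/5 + (17/20) = 25/4.

25/4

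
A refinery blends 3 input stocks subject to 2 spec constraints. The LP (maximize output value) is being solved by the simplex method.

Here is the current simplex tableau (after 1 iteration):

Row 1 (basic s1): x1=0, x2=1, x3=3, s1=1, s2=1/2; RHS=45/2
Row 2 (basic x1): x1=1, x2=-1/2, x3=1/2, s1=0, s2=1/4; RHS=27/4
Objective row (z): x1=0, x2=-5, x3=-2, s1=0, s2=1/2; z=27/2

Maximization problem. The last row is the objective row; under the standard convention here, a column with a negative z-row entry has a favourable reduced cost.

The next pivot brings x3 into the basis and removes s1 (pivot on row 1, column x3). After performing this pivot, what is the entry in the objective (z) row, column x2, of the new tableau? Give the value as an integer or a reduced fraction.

Pivot element is row 1, column x3: 3.
Normalize row 1: new (row 1, x2) = 1/3 = 1/3.
z-row ← z-row − (-2)·(new row 1): -5 − (-2)·(1/3) = -13/3.

-13/3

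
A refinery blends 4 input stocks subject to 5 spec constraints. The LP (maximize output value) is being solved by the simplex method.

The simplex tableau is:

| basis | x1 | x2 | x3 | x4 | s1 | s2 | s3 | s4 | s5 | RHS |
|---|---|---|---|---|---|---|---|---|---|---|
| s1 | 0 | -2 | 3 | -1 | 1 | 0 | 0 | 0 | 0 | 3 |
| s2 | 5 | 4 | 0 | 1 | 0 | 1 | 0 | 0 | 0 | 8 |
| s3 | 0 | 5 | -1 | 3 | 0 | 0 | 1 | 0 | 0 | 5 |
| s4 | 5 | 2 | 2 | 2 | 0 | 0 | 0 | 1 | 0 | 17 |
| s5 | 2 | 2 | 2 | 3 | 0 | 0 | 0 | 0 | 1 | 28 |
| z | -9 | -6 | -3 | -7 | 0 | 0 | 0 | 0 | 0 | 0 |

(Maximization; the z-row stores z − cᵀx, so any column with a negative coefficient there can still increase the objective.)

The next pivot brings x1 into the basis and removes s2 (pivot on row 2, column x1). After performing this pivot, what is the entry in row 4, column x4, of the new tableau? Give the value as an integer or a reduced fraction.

Pivot element is row 2, column x1: 5.
Normalize row 2: new (row 2, x4) = 1/5 = 1/5.
row 4 ← row 4 − 5·(new row 2): 2 − 5·(1/5) = 1.

1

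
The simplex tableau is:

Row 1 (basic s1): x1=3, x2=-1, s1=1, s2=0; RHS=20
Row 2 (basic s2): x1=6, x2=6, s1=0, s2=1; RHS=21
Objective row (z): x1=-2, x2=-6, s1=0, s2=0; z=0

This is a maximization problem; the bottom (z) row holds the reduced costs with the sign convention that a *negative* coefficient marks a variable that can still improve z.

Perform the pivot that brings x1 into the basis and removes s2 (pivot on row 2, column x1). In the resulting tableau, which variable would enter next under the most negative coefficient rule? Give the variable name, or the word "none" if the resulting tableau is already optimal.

Pivot element 6. New z-row = old z-row − (-2)·(row 2/6).
Updated z-row coefficients: x1: 0, x2: -4, s1: 0, s2: 1/3.
The most negative is -4 in column x2, so x2 would enter next.

x2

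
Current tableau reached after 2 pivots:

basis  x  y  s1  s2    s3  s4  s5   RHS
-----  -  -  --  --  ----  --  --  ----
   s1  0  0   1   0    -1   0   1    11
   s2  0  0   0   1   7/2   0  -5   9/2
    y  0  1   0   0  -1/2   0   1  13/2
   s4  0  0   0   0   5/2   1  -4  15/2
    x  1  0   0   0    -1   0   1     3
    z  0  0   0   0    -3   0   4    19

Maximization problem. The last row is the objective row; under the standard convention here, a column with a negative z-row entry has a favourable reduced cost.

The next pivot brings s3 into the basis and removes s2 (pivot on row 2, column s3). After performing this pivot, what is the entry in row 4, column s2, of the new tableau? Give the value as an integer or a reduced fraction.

-5/7

Pivot element is row 2, column s3: 7/2.
Normalize row 2: new (row 2, s2) = 1/(7/2) = 2/7.
row 4 ← row 4 − (5/2)·(new row 2): 0 − (5/2)·(2/7) = -5/7.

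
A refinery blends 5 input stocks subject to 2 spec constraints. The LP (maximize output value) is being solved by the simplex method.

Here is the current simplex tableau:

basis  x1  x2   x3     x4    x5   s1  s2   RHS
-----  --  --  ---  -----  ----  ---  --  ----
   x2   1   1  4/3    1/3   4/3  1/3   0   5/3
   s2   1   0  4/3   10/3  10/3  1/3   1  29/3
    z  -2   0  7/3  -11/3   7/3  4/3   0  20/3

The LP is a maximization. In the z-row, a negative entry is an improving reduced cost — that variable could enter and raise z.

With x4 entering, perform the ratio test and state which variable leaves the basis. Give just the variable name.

s2

Ratios: row 1 (x2): (5/3)/(1/3) = 5; row 2 (s2): (29/3)/(10/3) = 29/10.
Minimum ratio 29/10 is in the s2 row, so s2 leaves.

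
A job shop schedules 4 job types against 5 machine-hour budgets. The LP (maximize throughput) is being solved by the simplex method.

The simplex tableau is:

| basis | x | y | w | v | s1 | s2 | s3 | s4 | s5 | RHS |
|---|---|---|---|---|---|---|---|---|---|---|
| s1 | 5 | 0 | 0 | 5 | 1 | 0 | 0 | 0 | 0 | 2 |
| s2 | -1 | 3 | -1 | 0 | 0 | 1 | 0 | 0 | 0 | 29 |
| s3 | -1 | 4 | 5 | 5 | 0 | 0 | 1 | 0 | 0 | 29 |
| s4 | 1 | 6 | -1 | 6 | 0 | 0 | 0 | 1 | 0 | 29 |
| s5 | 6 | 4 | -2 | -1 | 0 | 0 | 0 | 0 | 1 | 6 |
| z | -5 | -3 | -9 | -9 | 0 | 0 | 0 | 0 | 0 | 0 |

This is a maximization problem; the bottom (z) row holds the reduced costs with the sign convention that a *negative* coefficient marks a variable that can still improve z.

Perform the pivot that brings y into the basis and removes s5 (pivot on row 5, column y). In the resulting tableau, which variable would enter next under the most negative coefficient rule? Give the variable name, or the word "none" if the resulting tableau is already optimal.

Pivot element 4. New z-row = old z-row − (-3)·(row 5/4).
Updated z-row coefficients: x: -1/2, y: 0, w: -21/2, v: -39/4, s1: 0, s2: 0, s3: 0, s4: 0, s5: 3/4.
The most negative is -21/2 in column w, so w would enter next.

w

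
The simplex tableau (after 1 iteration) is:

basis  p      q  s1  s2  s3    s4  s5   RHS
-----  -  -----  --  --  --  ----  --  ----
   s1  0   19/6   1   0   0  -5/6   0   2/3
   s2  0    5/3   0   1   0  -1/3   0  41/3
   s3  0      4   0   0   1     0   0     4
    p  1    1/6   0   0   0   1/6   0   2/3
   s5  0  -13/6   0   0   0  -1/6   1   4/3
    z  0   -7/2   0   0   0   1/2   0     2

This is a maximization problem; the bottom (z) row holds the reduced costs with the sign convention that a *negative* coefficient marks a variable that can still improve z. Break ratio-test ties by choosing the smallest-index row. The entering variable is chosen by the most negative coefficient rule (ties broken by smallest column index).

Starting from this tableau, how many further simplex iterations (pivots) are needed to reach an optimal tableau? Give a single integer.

pivot: q in, s1 out → z = 52/19
pivot: s4 in, s3 out → z = 4
No improving column remains; optimal.

2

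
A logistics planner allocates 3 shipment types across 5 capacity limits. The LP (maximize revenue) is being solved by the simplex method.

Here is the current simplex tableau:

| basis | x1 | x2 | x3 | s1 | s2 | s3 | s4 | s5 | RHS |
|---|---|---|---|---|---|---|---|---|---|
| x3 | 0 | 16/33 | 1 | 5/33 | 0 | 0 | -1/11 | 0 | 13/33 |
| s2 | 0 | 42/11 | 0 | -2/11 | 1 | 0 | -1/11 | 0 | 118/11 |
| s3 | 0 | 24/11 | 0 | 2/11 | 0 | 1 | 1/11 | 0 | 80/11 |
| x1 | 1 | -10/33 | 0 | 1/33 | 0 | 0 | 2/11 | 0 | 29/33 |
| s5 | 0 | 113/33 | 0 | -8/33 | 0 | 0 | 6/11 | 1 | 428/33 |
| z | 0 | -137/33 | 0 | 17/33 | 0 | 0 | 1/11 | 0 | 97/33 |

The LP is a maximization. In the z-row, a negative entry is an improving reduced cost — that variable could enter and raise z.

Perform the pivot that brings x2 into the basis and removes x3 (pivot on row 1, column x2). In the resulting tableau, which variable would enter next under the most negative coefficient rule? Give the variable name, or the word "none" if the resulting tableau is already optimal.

s4

Pivot element 16/33. New z-row = old z-row − (-137/33)·(row 1/(16/33)).
Updated z-row coefficients: x1: 0, x2: 0, x3: 137/16, s1: 29/16, s2: 0, s3: 0, s4: -11/16, s5: 0.
The most negative is -11/16 in column s4, so s4 would enter next.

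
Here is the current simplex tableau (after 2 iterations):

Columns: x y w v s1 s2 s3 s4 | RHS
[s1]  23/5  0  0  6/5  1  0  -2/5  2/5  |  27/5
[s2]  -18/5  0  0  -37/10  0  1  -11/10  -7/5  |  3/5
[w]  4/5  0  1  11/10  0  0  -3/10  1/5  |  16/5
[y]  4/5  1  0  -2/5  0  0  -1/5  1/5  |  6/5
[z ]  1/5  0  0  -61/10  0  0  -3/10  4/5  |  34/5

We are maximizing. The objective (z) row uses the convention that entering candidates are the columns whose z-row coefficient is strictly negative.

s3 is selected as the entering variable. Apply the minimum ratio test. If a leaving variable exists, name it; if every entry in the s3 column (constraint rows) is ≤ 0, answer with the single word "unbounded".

s3-column entries: row 1: -2/5, row 2: -11/10, row 3: -3/10, row 4: -1/5. All ≤ 0, so s3 can increase without bound; the LP is unbounded in this direction.

unbounded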